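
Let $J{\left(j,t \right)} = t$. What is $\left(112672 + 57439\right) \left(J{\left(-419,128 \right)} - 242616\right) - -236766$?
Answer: $-41249639402$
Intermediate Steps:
$\left(112672 + 57439\right) \left(J{\left(-419,128 \right)} - 242616\right) - -236766 = \left(112672 + 57439\right) \left(128 - 242616\right) - -236766 = 170111 \left(-242488\right) + 236766 = -41249876168 + 236766 = -41249639402$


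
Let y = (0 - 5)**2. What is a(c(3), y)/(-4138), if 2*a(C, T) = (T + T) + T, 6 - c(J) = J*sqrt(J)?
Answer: -75/8276 ≈ -0.0090623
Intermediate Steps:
y = 25 (y = (-5)**2 = 25)
c(J) = 6 - J**(3/2) (c(J) = 6 - J*sqrt(J) = 6 - J**(3/2))
a(C, T) = 3*T/2 (a(C, T) = ((T + T) + T)/2 = (2*T + T)/2 = (3*T)/2 = 3*T/2)
a(c(3), y)/(-4138) = ((3/2)*25)/(-4138) = (75/2)*(-1/4138) = -75/8276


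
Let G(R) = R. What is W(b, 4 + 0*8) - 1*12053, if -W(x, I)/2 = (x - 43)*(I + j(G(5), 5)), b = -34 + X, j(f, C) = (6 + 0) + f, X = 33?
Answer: -10733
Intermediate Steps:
j(f, C) = 6 + f
b = -1 (b = -34 + 33 = -1)
W(x, I) = -2*(-43 + x)*(11 + I) (W(x, I) = -2*(x - 43)*(I + (6 + 5)) = -2*(-43 + x)*(I + 11) = -2*(-43 + x)*(11 + I))
W(b, 4 + 0*8) - 1*12053 = (946 - 22*(-1) + 86*(4 + 0*8) - 2*(4 + 0*8)*(-1)) - 1*12053 = (946 + 22 + 86*(4 + 0) - 2*(4 + 0)*(-1)) - 12053 = (946 + 22 + 86*4 - 2*4*(-1)) - 12053 = (946 + 22 + 344 + 8) - 12053 = 1320 - 12053 = -10733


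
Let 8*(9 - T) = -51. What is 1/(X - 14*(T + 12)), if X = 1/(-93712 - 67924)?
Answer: -80818/30973499 ≈ -0.0026093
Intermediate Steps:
T = 123/8 (T = 9 - ⅛*(-51) = 9 + 51/8 = 123/8 ≈ 15.375)
X = -1/161636 (X = 1/(-161636) = -1/161636 ≈ -6.1867e-6)
1/(X - 14*(T + 12)) = 1/(-1/161636 - 14*(123/8 + 12)) = 1/(-1/161636 - 14*219/8) = 1/(-1/161636 - 1533/4) = 1/(-30973499/80818) = -80818/30973499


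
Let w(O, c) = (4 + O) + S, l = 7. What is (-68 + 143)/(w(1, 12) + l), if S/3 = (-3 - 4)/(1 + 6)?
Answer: 25/3 ≈ 8.3333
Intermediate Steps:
S = -3 (S = 3*((-3 - 4)/(1 + 6)) = 3*(-7/7) = 3*(-7*1/7) = 3*(-1) = -3)
w(O, c) = 1 + O (w(O, c) = (4 + O) - 3 = 1 + O)
(-68 + 143)/(w(1, 12) + l) = (-68 + 143)/((1 + 1) + 7) = 75/(2 + 7) = 75/9 = 75*(1/9) = 25/3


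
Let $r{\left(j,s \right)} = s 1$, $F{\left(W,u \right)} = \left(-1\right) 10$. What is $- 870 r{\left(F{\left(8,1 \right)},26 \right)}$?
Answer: $-22620$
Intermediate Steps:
$F{\left(W,u \right)} = -10$
$r{\left(j,s \right)} = s$
$- 870 r{\left(F{\left(8,1 \right)},26 \right)} = \left(-870\right) 26 = -22620$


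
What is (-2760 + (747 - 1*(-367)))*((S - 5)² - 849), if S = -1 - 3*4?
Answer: 864150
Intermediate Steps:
S = -13 (S = -1 - 12 = -13)
(-2760 + (747 - 1*(-367)))*((S - 5)² - 849) = (-2760 + (747 - 1*(-367)))*((-13 - 5)² - 849) = (-2760 + (747 + 367))*((-18)² - 849) = (-2760 + 1114)*(324 - 849) = -1646*(-525) = 864150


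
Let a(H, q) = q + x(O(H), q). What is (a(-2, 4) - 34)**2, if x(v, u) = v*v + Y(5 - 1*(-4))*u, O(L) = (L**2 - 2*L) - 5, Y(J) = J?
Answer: 225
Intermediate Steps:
O(L) = -5 + L**2 - 2*L
x(v, u) = v**2 + 9*u (x(v, u) = v*v + (5 - 1*(-4))*u = v**2 + (5 + 4)*u = v**2 + 9*u)
a(H, q) = (-5 + H**2 - 2*H)**2 + 10*q (a(H, q) = q + ((-5 + H**2 - 2*H)**2 + 9*q) = (-5 + H**2 - 2*H)**2 + 10*q)
(a(-2, 4) - 34)**2 = (((5 - 1*(-2)**2 + 2*(-2))**2 + 10*4) - 34)**2 = (((5 - 1*4 - 4)**2 + 40) - 34)**2 = (((5 - 4 - 4)**2 + 40) - 34)**2 = (((-3)**2 + 40) - 34)**2 = ((9 + 40) - 34)**2 = (49 - 34)**2 = 15**2 = 225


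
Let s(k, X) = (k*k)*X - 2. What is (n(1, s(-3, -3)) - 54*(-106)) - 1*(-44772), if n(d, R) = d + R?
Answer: 50468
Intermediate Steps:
s(k, X) = -2 + X*k² (s(k, X) = k²*X - 2 = X*k² - 2 = -2 + X*k²)
n(d, R) = R + d
(n(1, s(-3, -3)) - 54*(-106)) - 1*(-44772) = (((-2 - 3*(-3)²) + 1) - 54*(-106)) - 1*(-44772) = (((-2 - 3*9) + 1) + 5724) + 44772 = (((-2 - 27) + 1) + 5724) + 44772 = ((-29 + 1) + 5724) + 44772 = (-28 + 5724) + 44772 = 5696 + 44772 = 50468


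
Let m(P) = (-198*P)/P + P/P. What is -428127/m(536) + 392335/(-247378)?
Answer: 105831911011/48733466 ≈ 2171.6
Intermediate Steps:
m(P) = -197 (m(P) = -198 + 1 = -197)
-428127/m(536) + 392335/(-247378) = -428127/(-197) + 392335/(-247378) = -428127*(-1/197) + 392335*(-1/247378) = 428127/197 - 392335/247378 = 105831911011/48733466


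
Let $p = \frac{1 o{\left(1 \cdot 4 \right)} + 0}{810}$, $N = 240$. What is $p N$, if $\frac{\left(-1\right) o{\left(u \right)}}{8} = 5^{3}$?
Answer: $- \frac{8000}{27} \approx -296.3$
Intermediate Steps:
$o{\left(u \right)} = -1000$ ($o{\left(u \right)} = - 8 \cdot 5^{3} = \left(-8\right) 125 = -1000$)
$p = - \frac{100}{81}$ ($p = \frac{1 \left(-1000\right) + 0}{810} = \left(-1000 + 0\right) \frac{1}{810} = \left(-1000\right) \frac{1}{810} = - \frac{100}{81} \approx -1.2346$)
$p N = \left(- \frac{100}{81}\right) 240 = - \frac{8000}{27}$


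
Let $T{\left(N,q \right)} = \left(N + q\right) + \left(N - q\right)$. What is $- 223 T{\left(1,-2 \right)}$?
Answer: $-446$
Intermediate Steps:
$T{\left(N,q \right)} = 2 N$
$- 223 T{\left(1,-2 \right)} = - 223 \cdot 2 \cdot 1 = \left(-223\right) 2 = -446$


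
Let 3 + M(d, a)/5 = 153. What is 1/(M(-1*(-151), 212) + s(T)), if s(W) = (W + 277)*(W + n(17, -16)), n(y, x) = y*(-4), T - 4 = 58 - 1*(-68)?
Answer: 1/25984 ≈ 3.8485e-5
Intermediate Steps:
M(d, a) = 750 (M(d, a) = -15 + 5*153 = -15 + 765 = 750)
T = 130 (T = 4 + (58 - 1*(-68)) = 4 + (58 + 68) = 4 + 126 = 130)
n(y, x) = -4*y
s(W) = (-68 + W)*(277 + W) (s(W) = (W + 277)*(W - 4*17) = (277 + W)*(W - 68) = (277 + W)*(-68 + W) = (-68 + W)*(277 + W))
1/(M(-1*(-151), 212) + s(T)) = 1/(750 + (-18836 + 130**2 + 209*130)) = 1/(750 + (-18836 + 16900 + 27170)) = 1/(750 + 25234) = 1/25984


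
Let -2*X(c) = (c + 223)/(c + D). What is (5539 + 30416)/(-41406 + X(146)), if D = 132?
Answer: -1332732/1534807 ≈ -0.86834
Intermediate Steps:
X(c) = -(223 + c)/(2*(132 + c)) (X(c) = -(c + 223)/(2*(c + 132)) = -(223 + c)/(2*(132 + c)))
(5539 + 30416)/(-41406 + X(146)) = (5539 + 30416)/(-41406 + (-223 - 1*146)/(2*(132 + 146))) = 35955/(-41406 + (1/2)*(-223 - 146)/278) = 35955/(-41406 + (1/2)*(1/278)*(-369)) = 35955/(-41406 - 369/556) = 35955/(-23022105/556) = 35955*(-556/23022105) = -1332732/1534807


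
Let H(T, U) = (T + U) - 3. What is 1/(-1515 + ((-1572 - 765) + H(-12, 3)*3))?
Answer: -1/3888 ≈ -0.00025720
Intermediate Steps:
H(T, U) = -3 + T + U
1/(-1515 + ((-1572 - 765) + H(-12, 3)*3)) = 1/(-1515 + ((-1572 - 765) + (-3 - 12 + 3)*3)) = 1/(-1515 + (-2337 - 12*3)) = 1/(-1515 + (-2337 - 36)) = 1/(-1515 - 2373) = 1/(-3888) = -1/3888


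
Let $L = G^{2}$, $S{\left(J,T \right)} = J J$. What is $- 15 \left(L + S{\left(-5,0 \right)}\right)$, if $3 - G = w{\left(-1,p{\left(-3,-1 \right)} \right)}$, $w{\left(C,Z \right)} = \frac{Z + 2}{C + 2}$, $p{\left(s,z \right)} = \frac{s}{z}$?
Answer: $-435$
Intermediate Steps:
$S{\left(J,T \right)} = J^{2}$
$w{\left(C,Z \right)} = \frac{2 + Z}{2 + C}$
$G = -2$ ($G = 3 - \frac{2 - \frac{3}{-1}}{2 - 1} = 3 - \frac{2 - -3}{1} = 3 - 1 \left(2 + 3\right) = 3 - 1 \cdot 5 = 3 - 5 = -2$)
$L = 4$ ($L = \left(-2\right)^{2} = 4$)
$- 15 \left(L + S{\left(-5,0 \right)}\right) = - 15 \left(4 + \left(-5\right)^{2}\right) = - 15 \left(4 + 25\right) = \left(-15\right) 29 = -435$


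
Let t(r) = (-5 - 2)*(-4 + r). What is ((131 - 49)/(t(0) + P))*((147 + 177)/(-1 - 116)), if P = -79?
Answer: 984/221 ≈ 4.4525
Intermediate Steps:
t(r) = 28 - 7*r (t(r) = -7*(-4 + r) = 28 - 7*r)
((131 - 49)/(t(0) + P))*((147 + 177)/(-1 - 116)) = ((131 - 49)/((28 - 7*0) - 79))*((147 + 177)/(-1 - 116)) = (82/((28 + 0) - 79))*(324/(-117)) = (82/(28 - 79))*(324*(-1/117)) = (82/(-51))*(-36/13) = (82*(-1/51))*(-36/13) = -82/51*(-36/13) = 984/221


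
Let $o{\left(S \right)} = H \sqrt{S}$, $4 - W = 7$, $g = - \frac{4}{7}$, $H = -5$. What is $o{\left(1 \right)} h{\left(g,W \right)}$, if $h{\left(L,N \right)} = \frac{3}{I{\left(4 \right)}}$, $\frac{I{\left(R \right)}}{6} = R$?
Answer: $- \frac{5}{8} \approx -0.625$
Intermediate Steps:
$g = - \frac{4}{7}$ ($g = \left(-4\right) \frac{1}{7} = - \frac{4}{7} \approx -0.57143$)
$I{\left(R \right)} = 6 R$
$W = -3$ ($W = 4 - 7 = -3$)
$o{\left(S \right)} = - 5 \sqrt{S}$
$h{\left(L,N \right)} = \frac{1}{8}$ ($h{\left(L,N \right)} = \frac{3}{6 \cdot 4} = \frac{3}{24} = 3 \cdot \frac{1}{24} = \frac{1}{8}$)
$o{\left(1 \right)} h{\left(g,W \right)} = - 5 \sqrt{1} \cdot \frac{1}{8} = \left(-5\right) 1 \cdot \frac{1}{8} = \left(-5\right) \frac{1}{8} = - \frac{5}{8}$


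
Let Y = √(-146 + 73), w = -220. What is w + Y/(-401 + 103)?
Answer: -220 - I*√73/298 ≈ -220.0 - 0.028671*I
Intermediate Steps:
Y = I*√73 (Y = √(-73) = I*√73 ≈ 8.544*I)
w + Y/(-401 + 103) = -220 + (I*√73)/(-401 + 103) = -220 + (I*√73)/(-298) = -220 + (I*√73)*(-1/298) = -220 - I*√73/298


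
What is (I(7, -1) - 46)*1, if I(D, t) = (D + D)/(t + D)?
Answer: -131/3 ≈ -43.667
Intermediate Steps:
I(D, t) = 2*D/(D + t) (I(D, t) = (2*D)/(D + t) = 2*D/(D + t))
(I(7, -1) - 46)*1 = (2*7/(7 - 1) - 46)*1 = (2*7/6 - 46)*1 = (2*7*(1/6) - 46)*1 = (7/3 - 46)*1 = -131/3*1 = -131/3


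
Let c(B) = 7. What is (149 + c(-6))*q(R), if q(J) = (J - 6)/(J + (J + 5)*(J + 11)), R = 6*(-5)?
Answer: -5616/445 ≈ -12.620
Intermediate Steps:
R = -30
q(J) = (-6 + J)/(J + (5 + J)*(11 + J))
(149 + c(-6))*q(R) = (149 + 7)*((-6 - 30)/(55 + (-30)² + 17*(-30))) = 156*(-36/(55 + 900 - 510)) = 156*(-36/445) = -5616/445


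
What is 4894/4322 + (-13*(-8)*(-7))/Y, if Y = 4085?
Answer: 8422787/8827685 ≈ 0.95413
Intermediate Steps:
4894/4322 + (-13*(-8)*(-7))/Y = 4894/4322 + (-13*(-8)*(-7))/4085 = 4894*(1/4322) + (104*(-7))*(1/4085) = 2447/2161 - 728*1/4085 = 2447/2161 - 728/4085 = 8422787/8827685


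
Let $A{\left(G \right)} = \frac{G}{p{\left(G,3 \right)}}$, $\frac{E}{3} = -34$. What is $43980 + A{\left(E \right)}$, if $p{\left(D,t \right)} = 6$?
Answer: $43963$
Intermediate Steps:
$E = -102$ ($E = 3 \left(-34\right) = -102$)
$A{\left(G \right)} = \frac{G}{6}$
$43980 + A{\left(E \right)} = 43980 + \frac{1}{6} \left(-102\right) = 43980 - 17 = 43963$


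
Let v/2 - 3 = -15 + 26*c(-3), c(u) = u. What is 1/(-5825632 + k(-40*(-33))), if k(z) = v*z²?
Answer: -1/319457632 ≈ -3.1303e-9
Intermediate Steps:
v = -180 (v = 6 + 2*(-15 + 26*(-3)) = 6 + 2*(-15 - 78) = 6 + 2*(-93) = 6 - 186 = -180)
k(z) = -180*z²
1/(-5825632 + k(-40*(-33))) = 1/(-5825632 - 180*(-40*(-33))²) = 1/(-5825632 - 180*1320²) = 1/(-5825632 - 180*1742400) = 1/(-5825632 - 313632000) = 1/(-319457632) = -1/319457632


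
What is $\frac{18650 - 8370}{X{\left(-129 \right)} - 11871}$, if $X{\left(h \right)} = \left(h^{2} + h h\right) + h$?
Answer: $\frac{5140}{10641} \approx 0.48304$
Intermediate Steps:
$X{\left(h \right)} = h + 2 h^{2}$ ($X{\left(h \right)} = \left(h^{2} + h^{2}\right) + h = 2 h^{2} + h = h + 2 h^{2}$)
$\frac{18650 - 8370}{X{\left(-129 \right)} - 11871} = \frac{18650 - 8370}{- 129 \left(1 + 2 \left(-129\right)\right) - 11871} = \frac{10280}{- 129 \left(1 - 258\right) - 11871} = \frac{10280}{\left(-129\right) \left(-257\right) - 11871} = \frac{10280}{33153 - 11871} = \frac{10280}{21282} = 10280 \cdot \frac{1}{21282} = \frac{5140}{10641}$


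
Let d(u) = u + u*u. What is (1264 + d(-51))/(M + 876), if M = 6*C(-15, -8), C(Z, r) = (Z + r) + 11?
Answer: 1907/402 ≈ 4.7438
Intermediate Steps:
C(Z, r) = 11 + Z + r
d(u) = u + u²
M = -72 (M = 6*(11 - 15 - 8) = 6*(-12) = -72)
(1264 + d(-51))/(M + 876) = (1264 - 51*(1 - 51))/(-72 + 876) = (1264 - 51*(-50))/804 = (1264 + 2550)*(1/804) = 3814*(1/804) = 1907/402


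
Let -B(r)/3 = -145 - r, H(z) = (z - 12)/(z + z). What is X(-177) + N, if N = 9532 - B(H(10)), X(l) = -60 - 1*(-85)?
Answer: 91223/10 ≈ 9122.3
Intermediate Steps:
H(z) = (-12 + z)/(2*z) (H(z) = (-12 + z)/((2*z)) = (-12 + z)*(1/(2*z)) = (-12 + z)/(2*z))
X(l) = 25 (X(l) = -60 + 85 = 25)
B(r) = 435 + 3*r (B(r) = -3*(-145 - r) = 435 + 3*r)
N = 90973/10 (N = 9532 - (435 + 3*((½)*(-12 + 10)/10)) = 9532 - (435 + 3*((½)*(⅒)*(-2))) = 9532 - (435 + 3*(-⅒)) = 9532 - (435 - 3/10) = 9532 - 1*4347/10 = 9532 - 4347/10 = 90973/10 ≈ 9097.3)
X(-177) + N = 25 + 90973/10 = 91223/10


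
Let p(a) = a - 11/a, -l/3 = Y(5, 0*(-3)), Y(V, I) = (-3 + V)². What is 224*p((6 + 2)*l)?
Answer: -64435/3 ≈ -21478.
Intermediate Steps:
l = -12 (l = -3*(-3 + 5)² = -3*2² = -3*4 = -12)
224*p((6 + 2)*l) = 224*((6 + 2)*(-12) - 11*(-1/(12*(6 + 2)))) = 224*(8*(-12) - 11/(8*(-12))) = 224*(-96 - 11/(-96)) = 224*(-96 - 11*(-1/96)) = 224*(-96 + 11/96) = 224*(-9205/96) = -64435/3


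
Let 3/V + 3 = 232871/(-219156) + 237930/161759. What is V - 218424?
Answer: -20068151922653916/91876559221 ≈ -2.1843e+5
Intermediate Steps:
V = -106351366212/91876559221 (V = 3/(-3 + (232871/(-219156) + 237930/161759)) = 3/(-3 + (232871*(-1/219156) + 237930*(1/161759))) = 3/(-3 + (-232871/219156 + 237930/161759)) = 3/(-3 + 14474806991/35450455404) = 3/(-91876559221/35450455404) = 3*(-35450455404/91876559221) = -106351366212/91876559221 ≈ -1.1575)
V - 218424 = -106351366212/91876559221 - 218424 = -20068151922653916/91876559221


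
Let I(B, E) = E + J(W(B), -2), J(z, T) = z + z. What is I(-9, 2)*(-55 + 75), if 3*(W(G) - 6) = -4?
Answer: 680/3 ≈ 226.67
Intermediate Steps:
W(G) = 14/3 (W(G) = 6 + (⅓)*(-4) = 6 - 4/3 = 14/3)
J(z, T) = 2*z
I(B, E) = 28/3 + E (I(B, E) = E + 2*(14/3) = E + 28/3 = 28/3 + E)
I(-9, 2)*(-55 + 75) = (28/3 + 2)*(-55 + 75) = (34/3)*20 = 680/3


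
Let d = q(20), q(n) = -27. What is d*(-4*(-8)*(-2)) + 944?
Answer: 2672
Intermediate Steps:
d = -27
d*(-4*(-8)*(-2)) + 944 = -27*(-4*(-8))*(-2) + 944 = -864*(-2) + 944 = -27*(-64) + 944 = 1728 + 944 = 2672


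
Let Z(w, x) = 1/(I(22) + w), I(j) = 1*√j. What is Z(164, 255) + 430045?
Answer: 5778514747/13437 - √22/26874 ≈ 4.3005e+5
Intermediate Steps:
I(j) = √j
Z(w, x) = 1/(w + √22) (Z(w, x) = 1/(√22 + w) = 1/(w + √22))
Z(164, 255) + 430045 = 1/(164 + √22) + 430045 = 430045 + 1/(164 + √22)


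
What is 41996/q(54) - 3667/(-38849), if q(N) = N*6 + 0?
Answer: 408172678/3146769 ≈ 129.71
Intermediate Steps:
q(N) = 6*N (q(N) = 6*N + 0 = 6*N)
41996/q(54) - 3667/(-38849) = 41996/((6*54)) - 3667/(-38849) = 41996/324 - 3667*(-1/38849) = 41996*(1/324) + 3667/38849 = 10499/81 + 3667/38849 = 408172678/3146769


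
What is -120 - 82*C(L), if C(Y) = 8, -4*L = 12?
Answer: -776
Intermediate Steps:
L = -3 (L = -¼*12 = -3)
-120 - 82*C(L) = -120 - 82*8 = -120 - 656 = -776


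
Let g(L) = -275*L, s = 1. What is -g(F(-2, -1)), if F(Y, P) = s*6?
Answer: 1650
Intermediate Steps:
F(Y, P) = 6 (F(Y, P) = 1*6 = 6)
-g(F(-2, -1)) = -(-275)*6 = -1*(-1650) = 1650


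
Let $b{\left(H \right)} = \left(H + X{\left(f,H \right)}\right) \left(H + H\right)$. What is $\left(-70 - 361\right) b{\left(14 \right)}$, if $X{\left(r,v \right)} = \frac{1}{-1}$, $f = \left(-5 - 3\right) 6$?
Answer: $-156884$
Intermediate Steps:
$f = -48$ ($f = \left(-8\right) 6 = -48$)
$X{\left(r,v \right)} = -1$
$b{\left(H \right)} = 2 H \left(-1 + H\right)$ ($b{\left(H \right)} = \left(H - 1\right) \left(H + H\right) = \left(-1 + H\right) 2 H = 2 H \left(-1 + H\right)$)
$\left(-70 - 361\right) b{\left(14 \right)} = \left(-70 - 361\right) 2 \cdot 14 \left(-1 + 14\right) = - 431 \cdot 2 \cdot 14 \cdot 13 = \left(-431\right) 364 = -156884$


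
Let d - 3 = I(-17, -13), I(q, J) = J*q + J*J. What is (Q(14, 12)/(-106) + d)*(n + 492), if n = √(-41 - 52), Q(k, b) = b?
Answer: 10244916/53 + 20823*I*√93/53 ≈ 1.933e+5 + 3788.9*I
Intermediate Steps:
n = I*√93 (n = √(-93) = I*√93 ≈ 9.6436*I)
I(q, J) = J² + J*q (I(q, J) = J*q + J² = J² + J*q)
d = 393 (d = 3 - 13*(-13 - 17) = 3 - 13*(-30) = 3 + 390 = 393)
(Q(14, 12)/(-106) + d)*(n + 492) = (12/(-106) + 393)*(I*√93 + 492) = (12*(-1/106) + 393)*(492 + I*√93) = (-6/53 + 393)*(492 + I*√93) = 20823*(492 + I*√93)/53 = 10244916/53 + 20823*I*√93/53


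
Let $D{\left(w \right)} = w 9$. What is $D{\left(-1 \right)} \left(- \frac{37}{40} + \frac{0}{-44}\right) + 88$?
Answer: $\frac{3853}{40} \approx 96.325$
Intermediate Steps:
$D{\left(w \right)} = 9 w$
$D{\left(-1 \right)} \left(- \frac{37}{40} + \frac{0}{-44}\right) + 88 = 9 \left(-1\right) \left(- \frac{37}{40} + \frac{0}{-44}\right) + 88 = - 9 \left(\left(-37\right) \frac{1}{40} + 0 \left(- \frac{1}{44}\right)\right) + 88 = - 9 \left(- \frac{37}{40} + 0\right) + 88 = \left(-9\right) \left(- \frac{37}{40}\right) + 88 = \frac{333}{40} + 88 = \frac{3853}{40}$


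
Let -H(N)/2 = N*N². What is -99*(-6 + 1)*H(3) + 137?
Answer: -26593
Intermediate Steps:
H(N) = -2*N³ (H(N) = -2*N*N² = -2*N³)
-99*(-6 + 1)*H(3) + 137 = -99*(-6 + 1)*(-2*3³) + 137 = -(-495)*(-2*27) + 137 = -(-495)*(-54) + 137 = -99*270 + 137 = -26730 + 137 = -26593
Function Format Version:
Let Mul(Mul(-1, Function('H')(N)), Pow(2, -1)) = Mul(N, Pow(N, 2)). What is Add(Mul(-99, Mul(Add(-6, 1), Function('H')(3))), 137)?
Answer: -26593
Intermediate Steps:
Function('H')(N) = Mul(-2, Pow(N, 3)) (Function('H')(N) = Mul(-2, Mul(N, Pow(N, 2))) = Mul(-2, Pow(N, 3)))
Add(Mul(-99, Mul(Add(-6, 1), Function('H')(3))), 137) = Add(Mul(-99, Mul(Add(-6, 1), Mul(-2, Pow(3, 3)))), 137) = Add(Mul(-99, Mul(-5, Mul(-2, 27))), 137) = Add(Mul(-99, Mul(-5, -54)), 137) = Add(Mul(-99, 270), 137) = Add(-26730, 137) = -26593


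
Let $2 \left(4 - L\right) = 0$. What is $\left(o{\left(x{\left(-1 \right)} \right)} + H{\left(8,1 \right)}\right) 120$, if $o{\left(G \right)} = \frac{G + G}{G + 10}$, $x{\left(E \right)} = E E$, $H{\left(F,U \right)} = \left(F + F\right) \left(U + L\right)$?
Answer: $\frac{105840}{11} \approx 9621.8$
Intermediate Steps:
$L = 4$ ($L = 4 - 0 = 4 + 0 = 4$)
$H{\left(F,U \right)} = 2 F \left(4 + U\right)$ ($H{\left(F,U \right)} = \left(F + F\right) \left(U + 4\right) = 2 F \left(4 + U\right)$)
$x{\left(E \right)} = E^{2}$
$o{\left(G \right)} = \frac{2 G}{10 + G}$
$\left(o{\left(x{\left(-1 \right)} \right)} + H{\left(8,1 \right)}\right) 120 = \left(\frac{2 \left(-1\right)^{2}}{10 + \left(-1\right)^{2}} + 2 \cdot 8 \left(4 + 1\right)\right) 120 = \left(2 \cdot 1 \frac{1}{10 + 1} + 2 \cdot 8 \cdot 5\right) 120 = \left(2 \cdot 1 \cdot \frac{1}{11} + 80\right) 120 = \left(\frac{2}{11} + 80\right) 120 = \frac{882}{11} \cdot 120 = \frac{105840}{11}$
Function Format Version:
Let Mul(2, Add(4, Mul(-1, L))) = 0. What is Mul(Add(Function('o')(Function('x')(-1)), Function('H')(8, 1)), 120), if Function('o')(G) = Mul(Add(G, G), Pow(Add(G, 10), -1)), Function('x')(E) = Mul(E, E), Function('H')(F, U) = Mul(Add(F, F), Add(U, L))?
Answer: Rational(105840, 11) ≈ 9621.8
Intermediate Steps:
L = 4 (L = Add(4, Mul(Rational(-1, 2), 0)) = Add(4, 0) = 4)
Function('H')(F, U) = Mul(2, F, Add(4, U)) (Function('H')(F, U) = Mul(Add(F, F), Add(U, 4)) = Mul(Mul(2, F), Add(4, U)) = Mul(2, F, Add(4, U)))
Function('x')(E) = Pow(E, 2)
Function('o')(G) = Mul(2, G, Pow(Add(10, G), -1)) (Function('o')(G) = Mul(Mul(2, G), Pow(Add(10, G), -1)) = Mul(2, G, Pow(Add(10, G), -1)))
Mul(Add(Function('o')(Function('x')(-1)), Function('H')(8, 1)), 120) = Mul(Add(Mul(2, Pow(-1, 2), Pow(Add(10, Pow(-1, 2)), -1)), Mul(2, 8, Add(4, 1))), 120) = Mul(Add(Mul(2, 1, Pow(Add(10, 1), -1)), Mul(2, 8, 5)), 120) = Mul(Add(Mul(2, 1, Pow(11, -1)), 80), 120) = Mul(Add(Mul(2, 1, Rational(1, 11)), 80), 120) = Mul(Add(Rational(2, 11), 80), 120) = Mul(Rational(882, 11), 120) = Rational(105840, 11)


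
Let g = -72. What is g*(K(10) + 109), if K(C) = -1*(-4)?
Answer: -8136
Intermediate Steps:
K(C) = 4
g*(K(10) + 109) = -72*(4 + 109) = -72*113 = -8136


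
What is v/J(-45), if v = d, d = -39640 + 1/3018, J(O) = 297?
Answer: -119633519/896346 ≈ -133.47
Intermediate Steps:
d = -119633519/3018 (d = -39640 + 1/3018 = -119633519/3018 ≈ -39640.)
v = -119633519/3018 ≈ -39640.
v/J(-45) = -119633519/3018/297 = -119633519/3018*1/297 = -119633519/896346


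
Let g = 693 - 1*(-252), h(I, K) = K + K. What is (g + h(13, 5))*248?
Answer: 236840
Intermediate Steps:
h(I, K) = 2*K
g = 945 (g = 693 + 252 = 945)
(g + h(13, 5))*248 = (945 + 2*5)*248 = (945 + 10)*248 = 955*248 = 236840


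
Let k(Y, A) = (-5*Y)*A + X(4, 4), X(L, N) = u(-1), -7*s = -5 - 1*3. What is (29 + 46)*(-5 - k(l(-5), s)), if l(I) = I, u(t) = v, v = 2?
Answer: -18675/7 ≈ -2667.9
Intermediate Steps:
u(t) = 2
s = 8/7 (s = -(-5 - 1*3)/7 = -(-5 - 3)/7 = -1/7*(-8) = 8/7 ≈ 1.1429)
X(L, N) = 2
k(Y, A) = 2 - 5*A*Y (k(Y, A) = (-5*Y)*A + 2 = -5*A*Y + 2 = 2 - 5*A*Y)
(29 + 46)*(-5 - k(l(-5), s)) = (29 + 46)*(-5 - (2 - 5*8/7*(-5))) = 75*(-5 - (2 + 200/7)) = 75*(-5 - 1*214/7) = 75*(-5 - 214/7) = 75*(-249/7) = -18675/7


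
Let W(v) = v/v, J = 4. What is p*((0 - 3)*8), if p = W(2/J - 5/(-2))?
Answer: -24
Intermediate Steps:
W(v) = 1
p = 1
p*((0 - 3)*8) = 1*((0 - 3)*8) = 1*(-3*8) = 1*(-24) = -24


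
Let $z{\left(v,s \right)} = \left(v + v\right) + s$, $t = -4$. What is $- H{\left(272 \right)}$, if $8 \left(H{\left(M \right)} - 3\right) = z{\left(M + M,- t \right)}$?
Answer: $- \frac{279}{2} \approx -139.5$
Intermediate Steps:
$z{\left(v,s \right)} = s + 2 v$ ($z{\left(v,s \right)} = 2 v + s = s + 2 v$)
$H{\left(M \right)} = \frac{7}{2} + \frac{M}{2}$ ($H{\left(M \right)} = 3 + \frac{\left(-1\right) \left(-4\right) + 2 \left(M + M\right)}{8} = 3 + \frac{4 + 2 \cdot 2 M}{8} = 3 + \frac{4 + 4 M}{8} = 3 + \left(\frac{1}{2} + \frac{M}{2}\right) = \frac{7}{2} + \frac{M}{2}$)
$- H{\left(272 \right)} = - (\frac{7}{2} + \frac{1}{2} \cdot 272) = - (\frac{7}{2} + 136) = \left(-1\right) \frac{279}{2} = - \frac{279}{2}$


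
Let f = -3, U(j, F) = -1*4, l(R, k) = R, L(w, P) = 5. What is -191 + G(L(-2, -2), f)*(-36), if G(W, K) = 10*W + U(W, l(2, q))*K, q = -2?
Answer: -2423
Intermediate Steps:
U(j, F) = -4
G(W, K) = -4*K + 10*W (G(W, K) = 10*W - 4*K = -4*K + 10*W)
-191 + G(L(-2, -2), f)*(-36) = -191 + (-4*(-3) + 10*5)*(-36) = -191 + (12 + 50)*(-36) = -191 + 62*(-36) = -191 - 2232 = -2423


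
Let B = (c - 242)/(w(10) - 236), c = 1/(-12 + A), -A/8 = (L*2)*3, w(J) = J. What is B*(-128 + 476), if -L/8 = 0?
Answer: 84245/226 ≈ 372.77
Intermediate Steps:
L = 0 (L = -8*0 = 0)
A = 0 (A = -8*0*2*3 = -0*3 = -8*0 = 0)
c = -1/12 (c = 1/(-12 + 0) = 1/(-12) = -1/12 ≈ -0.083333)
B = 2905/2712 (B = (-1/12 - 242)/(10 - 236) = -2905/12/(-226) = -2905/12*(-1/226) = 2905/2712 ≈ 1.0712)
B*(-128 + 476) = 2905*(-128 + 476)/2712 = (2905/2712)*348 = 84245/226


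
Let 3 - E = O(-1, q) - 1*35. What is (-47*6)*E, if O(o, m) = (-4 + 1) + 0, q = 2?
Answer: -11562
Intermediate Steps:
O(o, m) = -3 (O(o, m) = -3 + 0 = -3)
E = 41 (E = 3 - (-3 - 1*35) = 3 - (-3 - 35) = 3 - 1*(-38) = 3 + 38 = 41)
(-47*6)*E = -47*6*41 = -282*41 = -11562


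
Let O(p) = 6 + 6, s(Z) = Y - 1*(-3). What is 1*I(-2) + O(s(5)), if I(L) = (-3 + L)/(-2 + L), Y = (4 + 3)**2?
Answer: 53/4 ≈ 13.250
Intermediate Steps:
Y = 49 (Y = 7**2 = 49)
I(L) = (-3 + L)/(-2 + L)
s(Z) = 52 (s(Z) = 49 - 1*(-3) = 49 + 3 = 52)
O(p) = 12
1*I(-2) + O(s(5)) = 1*((-3 - 2)/(-2 - 2)) + 12 = 1*(-5/(-4)) + 12 = 1*(-1/4*(-5)) + 12 = 1*(5/4) + 12 = 5/4 + 12 = 53/4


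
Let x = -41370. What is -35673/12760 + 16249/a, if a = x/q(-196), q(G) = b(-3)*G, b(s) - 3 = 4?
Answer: 367520651/685560 ≈ 536.09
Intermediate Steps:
b(s) = 7 (b(s) = 3 + 4 = 7)
q(G) = 7*G
a = 2955/98 (a = -41370/(7*(-196)) = -41370/(-1372) = -41370*(-1/1372) = 2955/98 ≈ 30.153)
-35673/12760 + 16249/a = -35673/12760 + 16249/(2955/98) = -35673*1/12760 + 16249*(98/2955) = -3243/1160 + 1592402/2955 = 367520651/685560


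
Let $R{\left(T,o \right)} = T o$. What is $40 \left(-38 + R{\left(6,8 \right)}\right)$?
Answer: $400$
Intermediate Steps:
$40 \left(-38 + R{\left(6,8 \right)}\right) = 40 \left(-38 + 6 \cdot 8\right) = 40 \left(-38 + 48\right) = 40 \cdot 10 = 400$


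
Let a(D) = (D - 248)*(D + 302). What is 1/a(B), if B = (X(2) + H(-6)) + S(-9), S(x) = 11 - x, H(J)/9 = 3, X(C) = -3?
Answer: -1/70584 ≈ -1.4168e-5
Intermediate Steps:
H(J) = 27 (H(J) = 9*3 = 27)
B = 44 (B = (-3 + 27) + (11 - 1*(-9)) = 24 + (11 + 9) = 24 + 20 = 44)
a(D) = (-248 + D)*(302 + D)
1/a(B) = 1/(-74896 + 44**2 + 54*44) = 1/(-74896 + 1936 + 2376) = 1/(-70584) = -1/70584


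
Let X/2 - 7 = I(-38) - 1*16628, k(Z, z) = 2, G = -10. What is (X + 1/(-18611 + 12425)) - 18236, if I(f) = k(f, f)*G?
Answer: -318690349/6186 ≈ -51518.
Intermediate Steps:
I(f) = -20 (I(f) = 2*(-10) = -20)
X = -33282 (X = 14 + 2*(-20 - 1*16628) = 14 + 2*(-20 - 16628) = 14 + 2*(-16648) = 14 - 33296 = -33282)
(X + 1/(-18611 + 12425)) - 18236 = (-33282 + 1/(-18611 + 12425)) - 18236 = (-33282 + 1/(-6186)) - 18236 = (-33282 - 1/6186) - 18236 = -205882453/6186 - 18236 = -318690349/6186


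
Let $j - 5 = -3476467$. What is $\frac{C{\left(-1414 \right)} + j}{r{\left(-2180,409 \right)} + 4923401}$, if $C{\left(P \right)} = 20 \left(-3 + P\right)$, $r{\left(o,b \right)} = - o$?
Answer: $- \frac{3504802}{4925581} \approx -0.71155$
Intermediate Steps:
$j = -3476462$ ($j = 5 - 3476467 = -3476462$)
$C{\left(P \right)} = -60 + 20 P$
$\frac{C{\left(-1414 \right)} + j}{r{\left(-2180,409 \right)} + 4923401} = \frac{\left(-60 + 20 \left(-1414\right)\right) - 3476462}{\left(-1\right) \left(-2180\right) + 4923401} = \frac{\left(-60 - 28280\right) - 3476462}{2180 + 4923401} = \frac{-28340 - 3476462}{4925581} = \left(-3504802\right) \frac{1}{4925581} = - \frac{3504802}{4925581}$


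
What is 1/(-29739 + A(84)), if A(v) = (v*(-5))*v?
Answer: -1/65019 ≈ -1.5380e-5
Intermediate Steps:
A(v) = -5*v² (A(v) = (-5*v)*v = -5*v²)
1/(-29739 + A(84)) = 1/(-29739 - 5*84²) = 1/(-29739 - 5*7056) = 1/(-29739 - 35280) = 1/(-65019) = -1/65019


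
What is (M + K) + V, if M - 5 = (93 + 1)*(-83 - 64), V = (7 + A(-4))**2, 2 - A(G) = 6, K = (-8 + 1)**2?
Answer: -13755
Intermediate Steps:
K = 49 (K = (-7)**2 = 49)
A(G) = -4 (A(G) = 2 - 1*6 = 2 - 6 = -4)
V = 9 (V = (7 - 4)**2 = 3**2 = 9)
M = -13813 (M = 5 + (93 + 1)*(-83 - 64) = 5 + 94*(-147) = 5 - 13818 = -13813)
(M + K) + V = (-13813 + 49) + 9 = -13764 + 9 = -13755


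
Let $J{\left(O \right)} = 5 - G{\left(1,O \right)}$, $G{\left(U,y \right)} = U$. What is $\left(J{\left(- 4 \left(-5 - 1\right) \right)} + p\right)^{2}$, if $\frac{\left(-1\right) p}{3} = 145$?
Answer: $185761$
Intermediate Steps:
$p = -435$ ($p = \left(-3\right) 145 = -435$)
$J{\left(O \right)} = 4$ ($J{\left(O \right)} = 5 - 1 = 4$)
$\left(J{\left(- 4 \left(-5 - 1\right) \right)} + p\right)^{2} = \left(4 - 435\right)^{2} = \left(-431\right)^{2} = 185761$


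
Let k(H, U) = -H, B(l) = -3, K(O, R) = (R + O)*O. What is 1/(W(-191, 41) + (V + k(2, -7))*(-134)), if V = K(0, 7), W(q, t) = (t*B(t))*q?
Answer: 1/23761 ≈ 4.2086e-5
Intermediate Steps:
K(O, R) = O*(O + R) (K(O, R) = (O + R)*O = O*(O + R))
W(q, t) = -3*q*t (W(q, t) = (t*(-3))*q = (-3*t)*q = -3*q*t)
V = 0 (V = 0*(0 + 7) = 0*7 = 0)
1/(W(-191, 41) + (V + k(2, -7))*(-134)) = 1/(-3*(-191)*41 + (0 - 1*2)*(-134)) = 1/(23493 + (0 - 2)*(-134)) = 1/(23493 - 2*(-134)) = 1/(23493 + 268) = 1/23761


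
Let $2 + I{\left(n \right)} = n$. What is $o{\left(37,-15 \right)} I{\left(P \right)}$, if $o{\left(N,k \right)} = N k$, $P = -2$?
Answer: $2220$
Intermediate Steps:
$I{\left(n \right)} = -2 + n$
$o{\left(37,-15 \right)} I{\left(P \right)} = 37 \left(-15\right) \left(-2 - 2\right) = \left(-555\right) \left(-4\right) = 2220$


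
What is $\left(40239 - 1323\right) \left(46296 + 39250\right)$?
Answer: $3329108136$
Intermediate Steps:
$\left(40239 - 1323\right) \left(46296 + 39250\right) = 38916 \cdot 85546 = 3329108136$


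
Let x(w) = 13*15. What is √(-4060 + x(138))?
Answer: I*√3865 ≈ 62.169*I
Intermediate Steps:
x(w) = 195
√(-4060 + x(138)) = √(-4060 + 195) = √(-3865) = I*√3865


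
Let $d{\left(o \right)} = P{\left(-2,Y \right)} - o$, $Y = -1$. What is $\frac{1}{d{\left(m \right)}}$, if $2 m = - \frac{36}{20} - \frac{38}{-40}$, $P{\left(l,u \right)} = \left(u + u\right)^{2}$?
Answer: $\frac{40}{177} \approx 0.22599$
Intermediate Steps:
$P{\left(l,u \right)} = 4 u^{2}$ ($P{\left(l,u \right)} = \left(2 u\right)^{2} = 4 u^{2}$)
$m = - \frac{17}{40}$ ($m = \frac{- \frac{36}{20} - \frac{38}{-40}}{2} = \frac{\left(-36\right) \frac{1}{20} - - \frac{19}{20}}{2} = \frac{- \frac{9}{5} + \frac{19}{20}}{2} = \frac{1}{2} \left(- \frac{17}{20}\right) = - \frac{17}{40} \approx -0.425$)
$d{\left(o \right)} = 4 - o$ ($d{\left(o \right)} = 4 \left(-1\right)^{2} - o = 4 \cdot 1 - o = 4 - o$)
$\frac{1}{d{\left(m \right)}} = \frac{1}{4 - - \frac{17}{40}} = \frac{1}{4 + \frac{17}{40}} = \frac{1}{\frac{177}{40}} = \frac{40}{177}$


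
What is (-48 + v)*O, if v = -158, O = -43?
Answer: 8858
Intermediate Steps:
(-48 + v)*O = (-48 - 158)*(-43) = -206*(-43) = 8858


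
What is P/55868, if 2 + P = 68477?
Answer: 68475/55868 ≈ 1.2257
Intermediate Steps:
P = 68475 (P = -2 + 68477 = 68475)
P/55868 = 68475/55868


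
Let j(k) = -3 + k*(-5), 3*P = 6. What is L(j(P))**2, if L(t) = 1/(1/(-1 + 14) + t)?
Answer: 169/28224 ≈ 0.0059878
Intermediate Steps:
P = 2 (P = (1/3)*6 = 2)
j(k) = -3 - 5*k
L(t) = 1/(1/13 + t)
L(j(P))**2 = (13/(1 + 13*(-3 - 5*2)))**2 = (13/(1 + 13*(-3 - 10)))**2 = (13/(1 + 13*(-13)))**2 = (13/(1 - 169))**2 = (13/(-168))**2 = (13*(-1/168))**2 = (-13/168)**2 = 169/28224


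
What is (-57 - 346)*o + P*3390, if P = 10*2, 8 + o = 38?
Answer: 55710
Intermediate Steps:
o = 30 (o = -8 + 38 = 30)
P = 20
(-57 - 346)*o + P*3390 = (-57 - 346)*30 + 20*3390 = -403*30 + 67800 = -12090 + 67800 = 55710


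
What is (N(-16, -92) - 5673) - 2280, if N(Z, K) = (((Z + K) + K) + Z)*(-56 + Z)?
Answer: 7599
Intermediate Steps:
N(Z, K) = (-56 + Z)*(2*K + 2*Z) (N(Z, K) = (((K + Z) + K) + Z)*(-56 + Z) = ((Z + 2*K) + Z)*(-56 + Z) = (2*K + 2*Z)*(-56 + Z) = (-56 + Z)*(2*K + 2*Z))
(N(-16, -92) - 5673) - 2280 = ((-112*(-92) - 112*(-16) + 2*(-16)² + 2*(-92)*(-16)) - 5673) - 2280 = ((10304 + 1792 + 2*256 + 2944) - 5673) - 2280 = ((10304 + 1792 + 512 + 2944) - 5673) - 2280 = (15552 - 5673) - 2280 = 9879 - 2280 = 7599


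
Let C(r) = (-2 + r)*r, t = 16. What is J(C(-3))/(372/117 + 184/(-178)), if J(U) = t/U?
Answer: 2314/4655 ≈ 0.49710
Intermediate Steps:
C(r) = r*(-2 + r)
J(U) = 16/U
J(C(-3))/(372/117 + 184/(-178)) = (16/((-3*(-2 - 3))))/(372/117 + 184/(-178)) = (16/((-3*(-5))))/(372*(1/117) + 184*(-1/178)) = (16/15)/(124/39 - 92/89) = (16*(1/15))/(7448/3471) = (16/15)*(3471/7448) = 2314/4655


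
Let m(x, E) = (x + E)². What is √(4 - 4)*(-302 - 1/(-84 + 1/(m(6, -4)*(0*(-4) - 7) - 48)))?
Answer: 0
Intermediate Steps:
m(x, E) = (E + x)²
√(4 - 4)*(-302 - 1/(-84 + 1/(m(6, -4)*(0*(-4) - 7) - 48))) = √(4 - 4)*(-302 - 1/(-84 + 1/((-4 + 6)²*(0*(-4) - 7) - 48))) = √0*(-302 - 1/(-84 + 1/(2²*(0 - 7) - 48))) = 0*(-302 - 1/(-84 + 1/(4*(-7) - 48))) = 0*(-302 - 1/(-84 + 1/(-28 - 48))) = 0*(-302 - 1/(-84 + 1/(-76))) = 0*(-302 - 1/(-84 - 1/76)) = 0*(-302 - 1/(-6385/76)) = 0*(-302 - 1*(-76/6385)) = 0*(-302 + 76/6385) = 0*(-1928194/6385) = 0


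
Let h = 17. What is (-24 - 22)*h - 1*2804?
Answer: -3586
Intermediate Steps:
(-24 - 22)*h - 1*2804 = (-24 - 22)*17 - 1*2804 = -46*17 - 2804 = -782 - 2804 = -3586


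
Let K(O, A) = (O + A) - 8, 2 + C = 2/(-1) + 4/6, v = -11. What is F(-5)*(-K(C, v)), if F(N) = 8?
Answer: 536/3 ≈ 178.67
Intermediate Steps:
C = -10/3 (C = -2 + (2/(-1) + 4/6) = -2 + (2*(-1) + 4*(⅙)) = -2 + (-2 + ⅔) = -2 - 4/3 = -10/3 ≈ -3.3333)
K(O, A) = -8 + A + O (K(O, A) = (A + O) - 8 = -8 + A + O)
F(-5)*(-K(C, v)) = 8*(-(-8 - 11 - 10/3)) = 8*(-1*(-67/3)) = 8*(67/3) = 536/3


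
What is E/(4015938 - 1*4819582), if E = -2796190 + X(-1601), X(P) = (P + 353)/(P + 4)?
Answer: 2232757091/641709734 ≈ 3.4794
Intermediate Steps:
X(P) = (353 + P)/(4 + P)
E = -4465514182/1597 (E = -2796190 + (353 - 1601)/(4 - 1601) = -2796190 - 1248/(-1597) = -2796190 - 1/1597*(-1248) = -2796190 + 1248/1597 = -4465514182/1597 ≈ -2.7962e+6)
E/(4015938 - 1*4819582) = -4465514182/(1597*(4015938 - 1*4819582)) = -4465514182/(1597*(4015938 - 4819582)) = -4465514182/1597/(-803644) = -4465514182/1597*(-1/803644) = 2232757091/641709734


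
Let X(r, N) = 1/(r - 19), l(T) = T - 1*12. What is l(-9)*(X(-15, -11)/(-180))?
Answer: -7/2040 ≈ -0.0034314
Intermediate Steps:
l(T) = -12 + T (l(T) = T - 12 = -12 + T)
X(r, N) = 1/(-19 + r)
l(-9)*(X(-15, -11)/(-180)) = (-12 - 9)*(1/(-19 - 15*(-180))) = -21*(-1)/((-34)*180) = -(-21)*(-1)/(34*180) = -21*1/6120 = -7/2040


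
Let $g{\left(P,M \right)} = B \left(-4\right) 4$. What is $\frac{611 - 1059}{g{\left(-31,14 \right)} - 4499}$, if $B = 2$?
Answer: $\frac{448}{4531} \approx 0.098874$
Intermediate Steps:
$g{\left(P,M \right)} = -32$ ($g{\left(P,M \right)} = 2 \left(-4\right) 4 = \left(-8\right) 4 = -32$)
$\frac{611 - 1059}{g{\left(-31,14 \right)} - 4499} = \frac{611 - 1059}{-32 - 4499} = - \frac{448}{-4531} = \left(-448\right) \left(- \frac{1}{4531}\right) = \frac{448}{4531}$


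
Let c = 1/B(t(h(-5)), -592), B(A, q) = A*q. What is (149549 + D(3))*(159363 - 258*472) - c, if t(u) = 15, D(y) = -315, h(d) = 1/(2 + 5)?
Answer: 49810214219041/8880 ≈ 5.6093e+9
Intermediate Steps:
h(d) = 1/7
c = -1/8880 (c = 1/(15*(-592)) = 1/(-8880) = -1/8880 ≈ -0.00011261)
(149549 + D(3))*(159363 - 258*472) - c = (149549 - 315)*(159363 - 258*472) - 1*(-1/8880) = 149234*(159363 - 121776) + 1/8880 = 149234*37587 + 1/8880 = 5609258358 + 1/8880 = 49810214219041/8880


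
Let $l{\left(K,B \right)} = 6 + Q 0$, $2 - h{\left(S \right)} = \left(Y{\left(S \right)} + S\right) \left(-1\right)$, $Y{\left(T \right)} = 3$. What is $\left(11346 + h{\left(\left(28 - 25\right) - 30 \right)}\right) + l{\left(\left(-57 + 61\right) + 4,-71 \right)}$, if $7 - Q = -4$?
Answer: $11330$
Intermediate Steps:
$Q = 11$ ($Q = 7 - -4 = 7 + 4 = 11$)
$h{\left(S \right)} = 5 + S$ ($h{\left(S \right)} = 2 - \left(3 + S\right) \left(-1\right) = 2 - \left(-3 - S\right) = 2 + \left(3 + S\right) = 5 + S$)
$l{\left(K,B \right)} = 6$ ($l{\left(K,B \right)} = 6 + 11 \cdot 0 = 6 + 0 = 6$)
$\left(11346 + h{\left(\left(28 - 25\right) - 30 \right)}\right) + l{\left(\left(-57 + 61\right) + 4,-71 \right)} = \left(11346 + \left(5 + \left(\left(28 - 25\right) - 30\right)\right)\right) + 6 = \left(11346 + \left(5 + \left(3 - 30\right)\right)\right) + 6 = \left(11346 + \left(5 - 27\right)\right) + 6 = \left(11346 - 22\right) + 6 = 11324 + 6 = 11330$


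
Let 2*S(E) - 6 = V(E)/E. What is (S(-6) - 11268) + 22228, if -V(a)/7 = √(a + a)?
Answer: 10963 + 7*I*√3/6 ≈ 10963.0 + 2.0207*I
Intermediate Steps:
V(a) = -7*√2*√a (V(a) = -7*√(a + a) = -7*√2*√a)
S(E) = 3 - 7*√2/(2*√E) (S(E) = 3 + ((-7*√2*√E)/E)/2 = 3 + (-7*√2/√E)/2 = 3 - 7*√2/(2*√E))
(S(-6) - 11268) + 22228 = ((3 - 7*√2/(2*√(-6))) - 11268) + 22228 = ((3 - 7*√2*(-I*√6/6)/2) - 11268) + 22228 = ((3 + 7*I*√3/6) - 11268) + 22228 = (-11265 + 7*I*√3/6) + 22228 = 10963 + 7*I*√3/6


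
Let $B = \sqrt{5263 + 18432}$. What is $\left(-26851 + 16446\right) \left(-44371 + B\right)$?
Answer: $461680255 - 10405 \sqrt{23695} \approx 4.6008 \cdot 10^{8}$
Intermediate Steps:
$B = \sqrt{23695} \approx 153.93$
$\left(-26851 + 16446\right) \left(-44371 + B\right) = \left(-26851 + 16446\right) \left(-44371 + \sqrt{23695}\right) = - 10405 \left(-44371 + \sqrt{23695}\right) = 461680255 - 10405 \sqrt{23695}$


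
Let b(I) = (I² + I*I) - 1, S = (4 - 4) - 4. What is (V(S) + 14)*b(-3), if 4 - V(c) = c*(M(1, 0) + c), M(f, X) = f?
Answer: 102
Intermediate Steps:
S = -4 (S = 0 - 4 = -4)
b(I) = -1 + 2*I² (b(I) = (I² + I²) - 1 = 2*I² - 1 = -1 + 2*I²)
V(c) = 4 - c*(1 + c)
(V(S) + 14)*b(-3) = ((4 - 1*(-4) - 1*(-4)²) + 14)*(-1 + 2*(-3)²) = ((4 + 4 - 1*16) + 14)*(-1 + 2*9) = ((4 + 4 - 16) + 14)*(-1 + 18) = (-8 + 14)*17 = 6*17 = 102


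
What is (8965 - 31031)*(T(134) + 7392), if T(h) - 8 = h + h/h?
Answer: -166267310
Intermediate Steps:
T(h) = 9 + h (T(h) = 8 + (h + h/h) = 8 + (h + 1) = 8 + (1 + h) = 9 + h)
(8965 - 31031)*(T(134) + 7392) = (8965 - 31031)*((9 + 134) + 7392) = -22066*(143 + 7392) = -22066*7535 = -166267310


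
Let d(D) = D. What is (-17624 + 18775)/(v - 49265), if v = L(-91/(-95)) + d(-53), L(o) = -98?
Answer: -1151/49416 ≈ -0.023292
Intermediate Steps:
v = -151 (v = -98 - 53 = -151)
(-17624 + 18775)/(v - 49265) = (-17624 + 18775)/(-151 - 49265) = 1151/(-49416) = 1151*(-1/49416) = -1151/49416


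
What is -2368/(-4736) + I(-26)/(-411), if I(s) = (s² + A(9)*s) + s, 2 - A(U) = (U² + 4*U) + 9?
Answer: -7337/822 ≈ -8.9258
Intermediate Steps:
A(U) = -7 - U² - 4*U (A(U) = 2 - ((U² + 4*U) + 9) = 2 - (9 + U² + 4*U) = 2 + (-9 - U² - 4*U) = -7 - U² - 4*U)
I(s) = s² - 123*s (I(s) = (s² + (-7 - 1*9² - 4*9)*s) + s = (s² + (-7 - 1*81 - 36)*s) + s = (s² + (-7 - 81 - 36)*s) + s = (s² - 124*s) + s = s² - 123*s)
-2368/(-4736) + I(-26)/(-411) = -2368/(-4736) - 26*(-123 - 26)/(-411) = -2368*(-1/4736) - 26*(-149)*(-1/411) = ½ + 3874*(-1/411) = ½ - 3874/411 = -7337/822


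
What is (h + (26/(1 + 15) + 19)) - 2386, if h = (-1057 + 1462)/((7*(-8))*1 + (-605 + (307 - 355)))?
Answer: -13419647/5672 ≈ -2365.9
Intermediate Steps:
h = -405/709 (h = 405/(-56*1 + (-605 - 48)) = 405/(-56 - 653) = 405/(-709) = 405*(-1/709) = -405/709 ≈ -0.57123)
(h + (26/(1 + 15) + 19)) - 2386 = (-405/709 + (26/(1 + 15) + 19)) - 2386 = (-405/709 + (26/16 + 19)) - 2386 = (-405/709 + (26*(1/16) + 19)) - 2386 = (-405/709 + (13/8 + 19)) - 2386 = (-405/709 + 165/8) - 2386 = 113745/5672 - 2386 = -13419647/5672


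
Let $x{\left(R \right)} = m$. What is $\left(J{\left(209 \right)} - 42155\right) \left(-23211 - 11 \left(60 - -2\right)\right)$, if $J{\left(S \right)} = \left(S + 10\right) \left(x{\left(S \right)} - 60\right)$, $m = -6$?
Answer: $1352558837$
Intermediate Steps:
$x{\left(R \right)} = -6$
$J{\left(S \right)} = -660 - 66 S$ ($J{\left(S \right)} = \left(S + 10\right) \left(-6 - 60\right) = \left(10 + S\right) \left(-66\right) = -660 - 66 S$)
$\left(J{\left(209 \right)} - 42155\right) \left(-23211 - 11 \left(60 - -2\right)\right) = \left(\left(-660 - 13794\right) - 42155\right) \left(-23211 - 11 \left(60 - -2\right)\right) = \left(\left(-660 - 13794\right) - 42155\right) \left(-23211 - 11 \left(60 + 2\right)\right) = \left(-14454 - 42155\right) \left(-23211 - 682\right) = - 56609 \left(-23211 - 682\right) = \left(-56609\right) \left(-23893\right) = 1352558837$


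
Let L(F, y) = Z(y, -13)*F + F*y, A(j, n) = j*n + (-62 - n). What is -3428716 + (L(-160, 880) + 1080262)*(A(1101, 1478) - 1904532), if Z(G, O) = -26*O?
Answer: -246842618024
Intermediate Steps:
A(j, n) = -62 - n + j*n
L(F, y) = 338*F + F*y (L(F, y) = (-26*(-13))*F + F*y = 338*F + F*y)
-3428716 + (L(-160, 880) + 1080262)*(A(1101, 1478) - 1904532) = -3428716 + (-160*(338 + 880) + 1080262)*((-62 - 1*1478 + 1101*1478) - 1904532) = -3428716 + (-160*1218 + 1080262)*((-62 - 1478 + 1627278) - 1904532) = -3428716 + (-194880 + 1080262)*(1625738 - 1904532) = -3428716 + 885382*(-278794) = -3428716 - 246839189308 = -246842618024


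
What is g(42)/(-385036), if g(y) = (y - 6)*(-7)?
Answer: 63/96259 ≈ 0.00065448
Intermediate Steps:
g(y) = 42 - 7*y (g(y) = (-6 + y)*(-7) = 42 - 7*y)
g(42)/(-385036) = (42 - 7*42)/(-385036) = (42 - 294)*(-1/385036) = -252*(-1/385036) = 63/96259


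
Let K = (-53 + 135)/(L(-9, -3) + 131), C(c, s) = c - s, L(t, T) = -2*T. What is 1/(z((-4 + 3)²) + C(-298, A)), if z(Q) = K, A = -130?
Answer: -137/22934 ≈ -0.0059737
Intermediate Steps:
K = 82/137 (K = (-53 + 135)/(-2*(-3) + 131) = 82/(6 + 131) = 82/137 ≈ 0.59854)
z(Q) = 82/137
1/(z((-4 + 3)²) + C(-298, A)) = 1/(82/137 + (-298 - 1*(-130))) = 1/(82/137 + (-298 + 130)) = 1/(82/137 - 168) = 1/(-22934/137) = -137/22934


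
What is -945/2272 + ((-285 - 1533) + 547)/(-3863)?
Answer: -762823/8776736 ≈ -0.086914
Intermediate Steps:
-945/2272 + ((-285 - 1533) + 547)/(-3863) = -945*1/2272 + (-1818 + 547)*(-1/3863) = -945/2272 - 1271*(-1/3863) = -945/2272 + 1271/3863 = -762823/8776736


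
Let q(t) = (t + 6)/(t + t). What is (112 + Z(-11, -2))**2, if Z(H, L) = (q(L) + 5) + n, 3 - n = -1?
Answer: 14400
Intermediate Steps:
n = 4 (n = 3 - 1*(-1) = 3 + 1 = 4)
q(t) = (6 + t)/(2*t) (q(t) = (6 + t)/((2*t)) = (6 + t)*(1/(2*t)) = (6 + t)/(2*t))
Z(H, L) = 9 + (6 + L)/(2*L) (Z(H, L) = ((6 + L)/(2*L) + 5) + 4 = (5 + (6 + L)/(2*L)) + 4 = 9 + (6 + L)/(2*L))
(112 + Z(-11, -2))**2 = (112 + (19/2 + 3/(-2)))**2 = (112 + (19/2 + 3*(-1/2)))**2 = (112 + (19/2 - 3/2))**2 = (112 + 8)**2 = 120**2 = 14400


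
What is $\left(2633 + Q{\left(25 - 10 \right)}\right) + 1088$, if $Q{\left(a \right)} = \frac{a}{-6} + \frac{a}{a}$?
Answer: $\frac{7439}{2} \approx 3719.5$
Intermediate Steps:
$Q{\left(a \right)} = 1 - \frac{a}{6}$ ($Q{\left(a \right)} = a \left(- \frac{1}{6}\right) + 1 = - \frac{a}{6} + 1 = 1 - \frac{a}{6}$)
$\left(2633 + Q{\left(25 - 10 \right)}\right) + 1088 = \left(2633 + \left(1 - \frac{25 - 10}{6}\right)\right) + 1088 = \left(2633 + \left(1 - \frac{5}{2}\right)\right) + 1088 = \left(2633 - \frac{3}{2}\right) + 1088 = \frac{5263}{2} + 1088 = \frac{7439}{2}$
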